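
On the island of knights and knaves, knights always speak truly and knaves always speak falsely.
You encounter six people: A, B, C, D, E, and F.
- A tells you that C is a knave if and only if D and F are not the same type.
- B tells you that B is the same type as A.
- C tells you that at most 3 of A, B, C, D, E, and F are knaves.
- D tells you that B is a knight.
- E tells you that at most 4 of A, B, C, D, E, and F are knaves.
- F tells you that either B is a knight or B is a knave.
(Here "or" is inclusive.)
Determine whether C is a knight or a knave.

Consistent assignments: {A=knight, B=knight, C=knight, D=knight, E=knight, F=knight}
In every consistent assignment, C is a knight.

C is a knight.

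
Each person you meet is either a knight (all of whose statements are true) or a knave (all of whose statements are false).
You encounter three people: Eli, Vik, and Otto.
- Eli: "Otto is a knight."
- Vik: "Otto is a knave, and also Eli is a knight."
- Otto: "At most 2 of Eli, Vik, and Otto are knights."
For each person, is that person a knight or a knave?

Knights: Eli and Otto. Knaves: Vik.

Eli is a knight; "Otto is a knight" is True, as required.
Vik is a knave, and the claim "Otto is a knave, and also Eli is a knight" is indeed False.
Otto (knight): "at most 2 of Eli, Vik, and Otto are knights" — True. ✓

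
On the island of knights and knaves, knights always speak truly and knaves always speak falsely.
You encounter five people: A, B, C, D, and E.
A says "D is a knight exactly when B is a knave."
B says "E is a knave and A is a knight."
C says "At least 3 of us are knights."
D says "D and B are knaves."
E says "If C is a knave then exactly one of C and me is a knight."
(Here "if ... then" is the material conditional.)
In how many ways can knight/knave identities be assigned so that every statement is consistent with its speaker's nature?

Consistent assignments:
  A=knight, B=knight, C=knave, D=knave, E=knave

1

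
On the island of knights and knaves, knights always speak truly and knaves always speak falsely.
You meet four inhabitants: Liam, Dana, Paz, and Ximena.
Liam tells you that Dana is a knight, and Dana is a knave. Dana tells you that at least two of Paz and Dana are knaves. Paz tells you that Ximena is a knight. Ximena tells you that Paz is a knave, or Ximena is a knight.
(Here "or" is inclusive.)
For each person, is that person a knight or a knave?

As a knave, Liam's statement "Dana is a knight, and Dana is a knave" should be false; it is.
Dana is a knave; "at least two of Paz and Dana are knaves" is false, as required.
Paz (knight): "Ximena is a knight" — True. ✓
Since Ximena is a knight, "Paz is a knave, or Ximena is a knight" needs to be True, which holds.

Liam is a knave, Dana is a knave, Paz is a knight, and Ximena is a knight.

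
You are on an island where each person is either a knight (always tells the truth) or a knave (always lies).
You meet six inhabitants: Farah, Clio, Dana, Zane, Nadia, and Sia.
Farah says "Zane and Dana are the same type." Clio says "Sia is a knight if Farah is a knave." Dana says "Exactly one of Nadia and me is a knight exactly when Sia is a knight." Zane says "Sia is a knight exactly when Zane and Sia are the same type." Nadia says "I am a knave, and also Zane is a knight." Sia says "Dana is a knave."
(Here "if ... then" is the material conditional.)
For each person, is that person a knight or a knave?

Since Farah is a knight, "Zane and Dana are the same type" needs to be True, which holds.
Clio is a knight; "Sia is a knight if Farah is a knave" is True, as required.
Since Dana is a knave, "exactly one of Nadia and me is a knight exactly when Sia is a knight" needs to be false, which holds.
Zane is a knave, so "Sia is a knight exactly when Zane and Sia are the same type" must be false — and it is.
Nadia is a knave; "I am a knave, and also Zane is a knight" is false, as required.
Since Sia is a knight, "Dana is a knave" needs to be True, which holds.

Farah is a knight, Clio is a knight, Dana is a knave, Zane is a knave, Nadia is a knave, and Sia is a knight.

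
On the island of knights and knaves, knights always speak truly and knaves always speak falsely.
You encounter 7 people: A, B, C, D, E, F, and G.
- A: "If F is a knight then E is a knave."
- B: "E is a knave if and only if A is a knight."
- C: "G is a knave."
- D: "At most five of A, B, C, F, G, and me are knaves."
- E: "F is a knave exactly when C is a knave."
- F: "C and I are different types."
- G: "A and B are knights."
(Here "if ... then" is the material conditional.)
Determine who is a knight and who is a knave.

A is a knight, B is a knight, C is a knave, D is a knight, E is a knave, F is a knight, and G is a knight.

A (knight): "if F is a knight then E is a knave" — true. ✓
B (knight): "E is a knave if and only if A is a knight" — true. ✓
Since C is a knave, "G is a knave" needs to be False, which holds.
D is a knight; "at most five of A, B, C, F, G, and me are knaves" is true, as required.
As a knave, E's statement "F is a knave exactly when C is a knave" should be False; it is.
Since F is a knight, "C and I are different types" needs to be true, which holds.
G is a knight, and the claim "A and B are knights" is indeed true.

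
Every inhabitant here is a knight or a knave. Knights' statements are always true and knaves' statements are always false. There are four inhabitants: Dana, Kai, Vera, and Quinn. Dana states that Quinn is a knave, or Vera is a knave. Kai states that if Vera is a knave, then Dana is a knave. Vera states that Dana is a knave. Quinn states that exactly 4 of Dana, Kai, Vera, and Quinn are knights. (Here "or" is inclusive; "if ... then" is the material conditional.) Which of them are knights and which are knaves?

Knights: Dana. Knaves: Kai, Vera, and Quinn.

Suppose Dana is a knave. Then Dana's statement "Quinn is a knave, or Vera is a knave" would have to be false. Checking the 8 ways to assign the others, none is consistent with every speaker.
(For instance, with Kai=knave, Vera=knave, Quinn=knave, Dana's claim "Quinn is a knave, or Vera is a knave" comes out true where it would need to be false.)
So Dana must be a knight, making "Quinn is a knave, or Vera is a knave" true. Taking Dana=knight, Kai=knave, Vera=knave, Quinn=knave, each remaining statement checks out:
  Kai (knave): "if Vera is a knave, then Dana is a knave" — false. ✓
  Vera (knave): "Dana is a knave" — false. ✓
  Quinn (knave): "exactly 4 of Dana, Kai, Vera, and Quinn are knights" — false. ✓
This is the unique consistent assignment.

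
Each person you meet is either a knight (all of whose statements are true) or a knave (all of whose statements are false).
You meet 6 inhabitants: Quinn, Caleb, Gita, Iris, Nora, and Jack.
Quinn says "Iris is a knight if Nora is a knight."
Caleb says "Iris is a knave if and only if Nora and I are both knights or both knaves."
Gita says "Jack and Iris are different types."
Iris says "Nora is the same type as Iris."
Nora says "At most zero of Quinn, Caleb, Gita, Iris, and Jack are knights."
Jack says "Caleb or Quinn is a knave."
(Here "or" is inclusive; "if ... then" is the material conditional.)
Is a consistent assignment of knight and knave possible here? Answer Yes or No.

No

Checking all 64 assignments, each has at least one speaker whose statement's truth value contradicts their type.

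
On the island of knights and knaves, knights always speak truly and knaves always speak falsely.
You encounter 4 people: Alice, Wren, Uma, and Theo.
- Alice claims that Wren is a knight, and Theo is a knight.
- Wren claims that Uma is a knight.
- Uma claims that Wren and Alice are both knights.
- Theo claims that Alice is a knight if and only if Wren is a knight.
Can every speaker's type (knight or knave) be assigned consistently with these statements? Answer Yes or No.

Yes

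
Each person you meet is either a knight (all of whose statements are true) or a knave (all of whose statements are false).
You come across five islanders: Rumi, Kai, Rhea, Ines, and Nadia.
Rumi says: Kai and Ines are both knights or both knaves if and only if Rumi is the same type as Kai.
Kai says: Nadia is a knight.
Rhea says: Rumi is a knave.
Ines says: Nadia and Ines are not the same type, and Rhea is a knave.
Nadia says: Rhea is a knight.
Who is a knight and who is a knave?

Rumi is a knight; "Kai and Ines are both knights or both knaves if and only if Rumi is the same type as Kai" is true, as required.
Since Kai is a knave, "Nadia is a knight" needs to be false, which holds.
Rhea is a knave, and the claim "Rumi is a knave" is indeed false.
As a knight, Ines's statement "Nadia and Ines are not the same type, and Rhea is a knave" should be true; it is.
As a knave, Nadia's statement "Rhea is a knight" should be false; it is.

Rumi is a knight, Kai is a knave, Rhea is a knave, Ines is a knight, and Nadia is a knave.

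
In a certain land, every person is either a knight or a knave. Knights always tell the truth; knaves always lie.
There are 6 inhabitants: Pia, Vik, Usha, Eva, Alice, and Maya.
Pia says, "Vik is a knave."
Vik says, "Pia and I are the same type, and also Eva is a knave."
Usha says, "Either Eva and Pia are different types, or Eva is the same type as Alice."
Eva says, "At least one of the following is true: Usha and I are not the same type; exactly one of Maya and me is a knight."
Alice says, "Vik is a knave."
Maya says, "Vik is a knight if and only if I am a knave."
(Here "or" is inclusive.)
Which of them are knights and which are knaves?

Pia is a knight, Vik is a knave, Usha is a knight, Eva is a knight, Alice is a knight, and Maya is a knave.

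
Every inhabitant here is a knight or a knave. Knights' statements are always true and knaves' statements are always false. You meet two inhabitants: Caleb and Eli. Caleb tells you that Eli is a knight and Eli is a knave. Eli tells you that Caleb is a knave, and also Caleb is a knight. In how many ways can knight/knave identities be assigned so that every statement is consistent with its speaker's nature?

Consistent assignments:
  Caleb=knave, Eli=knave

1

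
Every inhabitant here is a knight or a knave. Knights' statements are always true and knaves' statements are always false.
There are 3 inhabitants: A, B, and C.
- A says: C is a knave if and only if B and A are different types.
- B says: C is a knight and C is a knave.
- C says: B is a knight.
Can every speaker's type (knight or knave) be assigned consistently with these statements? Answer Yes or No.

Yes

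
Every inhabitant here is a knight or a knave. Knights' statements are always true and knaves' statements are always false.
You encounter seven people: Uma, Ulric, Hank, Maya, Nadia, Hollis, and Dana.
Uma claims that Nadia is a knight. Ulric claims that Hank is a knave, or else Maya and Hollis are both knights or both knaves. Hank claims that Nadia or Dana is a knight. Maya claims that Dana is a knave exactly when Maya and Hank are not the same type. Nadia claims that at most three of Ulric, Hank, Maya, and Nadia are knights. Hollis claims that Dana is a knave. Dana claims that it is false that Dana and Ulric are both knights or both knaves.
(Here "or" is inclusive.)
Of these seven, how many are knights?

5

The unique consistent assignment is Uma=knight, Ulric=knave, Hank=knight, Maya=knight, Nadia=knight, Hollis=knave, Dana=knight.
That has 5 knights.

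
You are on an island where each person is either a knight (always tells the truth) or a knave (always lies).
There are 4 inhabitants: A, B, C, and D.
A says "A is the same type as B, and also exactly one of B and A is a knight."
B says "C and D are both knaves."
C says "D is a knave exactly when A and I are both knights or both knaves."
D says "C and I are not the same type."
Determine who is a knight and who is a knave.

A is a knave; "A is the same type as B, and also exactly one of B and A is a knight" is false, as required.
B is a knave, so "C and D are both knaves" must be false — and it is.
C is a knave, so "D is a knave exactly when A and I are both knights or both knaves" must be false — and it is.
D is a knight, and the claim "C and I are not the same type" is indeed true.

Knights: D. Knaves: A, B, and C.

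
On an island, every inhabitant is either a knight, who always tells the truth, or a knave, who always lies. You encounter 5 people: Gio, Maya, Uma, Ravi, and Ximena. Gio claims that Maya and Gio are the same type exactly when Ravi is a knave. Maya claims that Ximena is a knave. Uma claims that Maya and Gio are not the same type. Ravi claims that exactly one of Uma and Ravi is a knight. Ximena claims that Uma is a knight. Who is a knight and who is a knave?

Gio is a knight, Maya is a knight, Uma is a knave, Ravi is a knave, and Ximena is a knave.

Suppose Gio is a knave. Then Gio's statement "Maya and Gio are the same type exactly when Ravi is a knave" would have to be false. Checking the 16 ways to assign the others, none is consistent with every speaker.
(For instance, with Maya=knight, Uma=knave, Ravi=knave, Ximena=knave, Uma's claim "Maya and Gio are not the same type" comes out true where it would need to be false.)
So Gio must be a knight, making "Maya and Gio are the same type exactly when Ravi is a knave" true. Taking Gio=knight, Maya=knight, Uma=knave, Ravi=knave, Ximena=knave, each remaining statement checks out:
  Maya (knight): "Ximena is a knave" — true. ✓
  Uma (knave): "Maya and Gio are not the same type" — false. ✓
  Ravi (knave): "exactly one of Uma and Ravi is a knight" — false. ✓
  Ximena (knave): "Uma is a knight" — false. ✓
This is the unique consistent assignment.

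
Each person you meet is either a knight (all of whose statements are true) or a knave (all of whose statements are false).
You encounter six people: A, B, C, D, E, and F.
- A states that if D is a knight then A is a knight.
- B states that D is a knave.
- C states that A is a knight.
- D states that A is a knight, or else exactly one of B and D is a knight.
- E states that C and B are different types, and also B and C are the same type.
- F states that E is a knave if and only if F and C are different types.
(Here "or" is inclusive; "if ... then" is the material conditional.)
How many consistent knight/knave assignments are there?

2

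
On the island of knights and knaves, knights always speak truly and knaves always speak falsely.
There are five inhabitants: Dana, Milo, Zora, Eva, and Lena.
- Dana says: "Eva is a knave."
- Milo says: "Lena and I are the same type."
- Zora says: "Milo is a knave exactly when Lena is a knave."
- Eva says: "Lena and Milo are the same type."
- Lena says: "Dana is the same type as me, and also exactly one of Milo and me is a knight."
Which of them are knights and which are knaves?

Suppose Dana is a knave. Then Dana's statement "Eva is a knave" would have to be false. Checking the 16 ways to assign the others, none is consistent with every speaker.
(For instance, with Milo=knave, Zora=knave, Eva=knave, Lena=knight, Dana's claim "Eva is a knave" comes out true where it would need to be false.)
So Dana must be a knight, making "Eva is a knave" true. Taking Dana=knight, Milo=knave, Zora=knave, Eva=knave, Lena=knight, each remaining statement checks out:
  Milo (knave): "Lena and I are the same type" — false. ✓
  Zora (knave): "Milo is a knave exactly when Lena is a knave" — false. ✓
  Eva (knave): "Lena and Milo are the same type" — false. ✓
  Lena (knight): "Dana is the same type as me, and also exactly one of Milo and me is a knight" — true. ✓
This is the unique consistent assignment.

Dana is a knight, Milo is a knave, Zora is a knave, Eva is a knave, and Lena is a knight.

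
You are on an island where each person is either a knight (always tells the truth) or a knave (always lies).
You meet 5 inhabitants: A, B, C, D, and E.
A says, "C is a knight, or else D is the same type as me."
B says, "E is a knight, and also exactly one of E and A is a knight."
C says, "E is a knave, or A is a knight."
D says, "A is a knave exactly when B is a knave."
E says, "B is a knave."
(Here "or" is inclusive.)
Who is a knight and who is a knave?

A (knight): "C is a knight, or else D is the same type as me" — true. ✓
B is a knave, and the claim "E is a knight, and also exactly one of E and A is a knight" is indeed False.
As a knight, C's statement "E is a knave, or A is a knight" should be true; it is.
D is a knave, so "A is a knave exactly when B is a knave" must be False — and it is.
Since E is a knight, "B is a knave" needs to be true, which holds.

A is a knight, B is a knave, C is a knight, D is a knave, and E is a knight.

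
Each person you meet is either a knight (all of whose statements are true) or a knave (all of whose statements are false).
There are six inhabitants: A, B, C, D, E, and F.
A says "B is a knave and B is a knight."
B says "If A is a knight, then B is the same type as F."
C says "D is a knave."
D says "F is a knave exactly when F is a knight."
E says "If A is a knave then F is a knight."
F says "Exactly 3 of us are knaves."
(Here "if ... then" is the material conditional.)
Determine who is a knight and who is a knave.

A is a knave, B is a knight, C is a knight, D is a knave, E is a knave, and F is a knave.

As a knave, A's statement "B is a knave and B is a knight" should be False; it is.
Since B is a knight, "if A is a knight, then B is the same type as F" needs to be true, which holds.
C is a knight; "D is a knave" is true, as required.
Since D is a knave, "F is a knave exactly when F is a knight" needs to be False, which holds.
E is a knave; "if A is a knave then F is a knight" is False, as required.
F is a knave, and the claim "exactly 3 of us are knaves" is indeed False.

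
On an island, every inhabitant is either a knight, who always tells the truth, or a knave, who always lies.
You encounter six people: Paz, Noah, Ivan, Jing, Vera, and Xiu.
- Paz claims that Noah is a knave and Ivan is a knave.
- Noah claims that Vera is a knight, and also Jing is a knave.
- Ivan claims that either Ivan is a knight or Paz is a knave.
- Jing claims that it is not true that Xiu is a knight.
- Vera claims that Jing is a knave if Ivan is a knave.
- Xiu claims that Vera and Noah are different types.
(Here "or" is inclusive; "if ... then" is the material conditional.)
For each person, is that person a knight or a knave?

Knights: Paz and Jing. Knaves: Noah, Ivan, Vera, and Xiu.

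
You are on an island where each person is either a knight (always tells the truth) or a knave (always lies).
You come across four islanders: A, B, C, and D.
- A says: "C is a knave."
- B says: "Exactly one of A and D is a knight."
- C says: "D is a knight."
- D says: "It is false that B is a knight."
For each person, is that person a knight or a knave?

A is a knight, B is a knight, C is a knave, and D is a knave.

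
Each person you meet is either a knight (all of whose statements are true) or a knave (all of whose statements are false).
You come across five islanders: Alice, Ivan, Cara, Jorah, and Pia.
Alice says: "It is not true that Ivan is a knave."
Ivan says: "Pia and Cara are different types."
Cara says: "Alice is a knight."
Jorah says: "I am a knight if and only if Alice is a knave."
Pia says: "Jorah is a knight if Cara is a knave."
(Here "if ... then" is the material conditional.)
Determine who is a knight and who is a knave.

Knights: none. Knaves: Alice, Ivan, Cara, Jorah, and Pia.

Suppose Alice is a knight. Then Alice's statement "it is not true that Ivan is a knave" would have to be true. Checking the 16 ways to assign the others, none is consistent with every speaker.
(For instance, with Ivan=knave, Cara=knave, Jorah=knave, Pia=knave, Alice's claim "it is not true that Ivan is a knave" comes out false where it would need to be true.)
So Alice must be a knave, making "it is not true that Ivan is a knave" false. Taking Alice=knave, Ivan=knave, Cara=knave, Jorah=knave, Pia=knave, each remaining statement checks out:
  Ivan (knave): "Pia and Cara are different types" — false. ✓
  Cara (knave): "Alice is a knight" — false. ✓
  Jorah (knave): "I am a knight if and only if Alice is a knave" — false. ✓
  Pia (knave): "Jorah is a knight if Cara is a knave" — false. ✓
This is the unique consistent assignment.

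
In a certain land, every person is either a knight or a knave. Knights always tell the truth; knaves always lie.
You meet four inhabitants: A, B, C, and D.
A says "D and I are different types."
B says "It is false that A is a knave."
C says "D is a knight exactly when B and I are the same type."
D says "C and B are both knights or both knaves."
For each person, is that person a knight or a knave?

A is a knave, so "D and I are different types" must be False — and it is.
B is a knave, so "it is false that A is a knave" must be False — and it is.
C is a knight; "D is a knight exactly when B and I are the same type" is true, as required.
Since D is a knave, "C and B are both knights or both knaves" needs to be False, which holds.

Knights: C. Knaves: A, B, and D.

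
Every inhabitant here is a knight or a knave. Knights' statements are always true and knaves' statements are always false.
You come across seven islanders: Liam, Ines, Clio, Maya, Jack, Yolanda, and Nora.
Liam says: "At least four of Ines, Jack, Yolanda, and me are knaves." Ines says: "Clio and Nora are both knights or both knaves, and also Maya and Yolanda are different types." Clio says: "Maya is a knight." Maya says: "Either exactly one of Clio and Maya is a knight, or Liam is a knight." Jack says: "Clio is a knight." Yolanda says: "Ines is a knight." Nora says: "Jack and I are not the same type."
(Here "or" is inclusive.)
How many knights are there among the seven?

2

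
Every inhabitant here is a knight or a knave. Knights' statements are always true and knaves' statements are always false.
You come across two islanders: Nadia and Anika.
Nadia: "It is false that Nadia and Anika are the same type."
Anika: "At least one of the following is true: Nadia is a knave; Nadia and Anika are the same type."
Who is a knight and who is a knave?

Nadia is a knight and Anika is a knave.

Suppose Nadia is a knave. Then Nadia's statement "it is false that Nadia and Anika are the same type" would have to be false. Checking the 2 ways to assign the others, none is consistent with every speaker.
(For instance, with Anika=knave, Anika's claim "at least one of the following is true: Nadia is a knave; Nadia and Anika are the same type" comes out true where it would need to be false.)
So Nadia must be a knight, making "it is false that Nadia and Anika are the same type" true. Taking Nadia=knight, Anika=knave, each remaining statement checks out:
  Anika (knave): "at least one of the following is true: Nadia is a knave; Nadia and Anika are the same type" — false. ✓
This is the unique consistent assignment.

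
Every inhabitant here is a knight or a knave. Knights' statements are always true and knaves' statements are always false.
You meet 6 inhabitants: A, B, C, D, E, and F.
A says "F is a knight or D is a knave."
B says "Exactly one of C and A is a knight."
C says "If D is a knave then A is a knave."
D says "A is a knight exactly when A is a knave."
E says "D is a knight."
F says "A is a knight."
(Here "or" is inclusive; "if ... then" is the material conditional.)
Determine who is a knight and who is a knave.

A is a knight, B is a knight, C is a knave, D is a knave, E is a knave, and F is a knight.

A is a knight, so "F is a knight or D is a knave" must be true — and it is.
Since B is a knight, "exactly one of C and A is a knight" needs to be true, which holds.
Since C is a knave, "if D is a knave then A is a knave" needs to be false, which holds.
D is a knave, and the claim "A is a knight exactly when A is a knave" is indeed false.
E is a knave; "D is a knight" is false, as required.
As a knight, F's statement "A is a knight" should be true; it is.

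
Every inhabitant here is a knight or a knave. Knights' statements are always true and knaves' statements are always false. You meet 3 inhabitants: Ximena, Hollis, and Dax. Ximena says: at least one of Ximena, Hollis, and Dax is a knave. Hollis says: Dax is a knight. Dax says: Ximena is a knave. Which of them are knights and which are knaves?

Suppose Ximena is a knave. Then Ximena's statement "at least one of Ximena, Hollis, and Dax is a knave" would have to be false. Checking the 4 ways to assign the others, none is consistent with every speaker.
(For instance, with Hollis=knave, Dax=knave, Ximena's claim "at least one of Ximena, Hollis, and Dax is a knave" comes out true where it would need to be false.)
So Ximena must be a knight, making "at least one of Ximena, Hollis, and Dax is a knave" true. Taking Ximena=knight, Hollis=knave, Dax=knave, each remaining statement checks out:
  Hollis (knave): "Dax is a knight" — false. ✓
  Dax (knave): "Ximena is a knave" — false. ✓
This is the unique consistent assignment.

Ximena is a knight, Hollis is a knave, and Dax is a knave.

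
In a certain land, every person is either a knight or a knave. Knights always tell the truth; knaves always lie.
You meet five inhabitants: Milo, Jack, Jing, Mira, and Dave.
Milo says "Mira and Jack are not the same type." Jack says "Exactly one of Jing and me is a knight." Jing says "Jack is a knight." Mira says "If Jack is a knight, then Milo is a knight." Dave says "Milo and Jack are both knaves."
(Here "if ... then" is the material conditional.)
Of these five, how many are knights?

2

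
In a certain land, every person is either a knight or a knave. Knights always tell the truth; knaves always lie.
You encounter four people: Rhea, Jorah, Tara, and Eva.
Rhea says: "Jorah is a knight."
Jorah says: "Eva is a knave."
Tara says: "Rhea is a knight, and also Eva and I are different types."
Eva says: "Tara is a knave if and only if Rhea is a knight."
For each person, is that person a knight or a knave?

Rhea is a knight, Jorah is a knight, Tara is a knight, and Eva is a knave.

Suppose Rhea is a knave. Then Rhea's statement "Jorah is a knight" would have to be false. Checking the 8 ways to assign the others, none is consistent with every speaker.
(For instance, with Jorah=knight, Tara=knight, Eva=knave, Rhea's claim "Jorah is a knight" comes out true where it would need to be false.)
So Rhea must be a knight, making "Jorah is a knight" true. Taking Rhea=knight, Jorah=knight, Tara=knight, Eva=knave, each remaining statement checks out:
  Jorah (knight): "Eva is a knave" — true. ✓
  Tara (knight): "Rhea is a knight, and also Eva and I are different types" — true. ✓
  Eva (knave): "Tara is a knave if and only if Rhea is a knight" — false. ✓
This is the unique consistent assignment.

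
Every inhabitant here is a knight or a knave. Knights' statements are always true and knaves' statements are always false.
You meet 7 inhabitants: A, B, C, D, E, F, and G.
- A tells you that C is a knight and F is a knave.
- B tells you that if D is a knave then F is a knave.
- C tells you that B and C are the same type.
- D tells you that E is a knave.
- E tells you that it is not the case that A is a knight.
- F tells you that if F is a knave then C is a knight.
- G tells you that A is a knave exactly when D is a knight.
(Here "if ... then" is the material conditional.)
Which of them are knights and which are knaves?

Knights: B and E. Knaves: A, C, D, F, and G.

As a knave, A's statement "C is a knight and F is a knave" should be False; it is.
B (knight): "if D is a knave then F is a knave" — True. ✓
C is a knave, and the claim "B and C are the same type" is indeed False.
D is a knave, so "E is a knave" must be False — and it is.
E is a knight, and the claim "it is not the case that A is a knight" is indeed True.
F (knave): "if F is a knave then C is a knight" — False. ✓
G is a knave, and the claim "A is a knave exactly when D is a knight" is indeed False.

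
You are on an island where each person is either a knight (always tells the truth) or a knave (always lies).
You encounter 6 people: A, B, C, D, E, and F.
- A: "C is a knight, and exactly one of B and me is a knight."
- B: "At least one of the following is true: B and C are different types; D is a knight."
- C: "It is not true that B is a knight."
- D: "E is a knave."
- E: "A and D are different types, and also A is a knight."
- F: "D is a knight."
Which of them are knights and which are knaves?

A is a knave, B is a knight, C is a knave, D is a knight, E is a knave, and F is a knight.

A is a knave, and the claim "C is a knight, and exactly one of B and me is a knight" is indeed False.
Since B is a knight, "at least one of the following is true: B and C are different types; D is a knight" needs to be true, which holds.
C is a knave; "it is not true that B is a knight" is False, as required.
Since D is a knight, "E is a knave" needs to be true, which holds.
E is a knave; "A and D are different types, and also A is a knight" is False, as required.
F is a knight; "D is a knight" is true, as required.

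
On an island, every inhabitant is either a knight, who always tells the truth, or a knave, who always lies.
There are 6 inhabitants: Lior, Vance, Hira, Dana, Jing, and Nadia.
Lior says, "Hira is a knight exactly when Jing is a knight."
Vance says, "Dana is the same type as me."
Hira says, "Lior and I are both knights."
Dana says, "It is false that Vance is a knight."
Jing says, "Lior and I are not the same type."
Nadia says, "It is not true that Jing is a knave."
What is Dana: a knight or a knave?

Consistent assignments: {Lior=knave, Vance=knave, Hira=knave, Dana=knight, Jing=knight, Nadia=knight}
In every consistent assignment, Dana is a knight.

Dana is a knight.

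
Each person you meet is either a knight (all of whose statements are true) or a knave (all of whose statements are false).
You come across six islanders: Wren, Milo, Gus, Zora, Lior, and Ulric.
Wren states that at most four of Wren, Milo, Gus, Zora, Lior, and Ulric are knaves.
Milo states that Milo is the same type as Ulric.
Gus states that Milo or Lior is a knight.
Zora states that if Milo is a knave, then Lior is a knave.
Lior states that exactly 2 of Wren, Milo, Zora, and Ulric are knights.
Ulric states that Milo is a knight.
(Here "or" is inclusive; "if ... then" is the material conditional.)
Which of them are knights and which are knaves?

Wren is a knight, Milo is a knight, Gus is a knight, Zora is a knight, Lior is a knave, and Ulric is a knight.

As a knight, Wren's statement "at most four of Wren, Milo, Gus, Zora, Lior, and Ulric are knaves" should be true; it is.
Milo is a knight; "Milo is the same type as Ulric" is true, as required.
Gus is a knight; "Milo or Lior is a knight" is true, as required.
Zora (knight): "if Milo is a knave, then Lior is a knave" — true. ✓
Lior is a knave, so "exactly 2 of Wren, Milo, Zora, and Ulric are knights" must be false — and it is.
Ulric is a knight, so "Milo is a knight" must be true — and it is.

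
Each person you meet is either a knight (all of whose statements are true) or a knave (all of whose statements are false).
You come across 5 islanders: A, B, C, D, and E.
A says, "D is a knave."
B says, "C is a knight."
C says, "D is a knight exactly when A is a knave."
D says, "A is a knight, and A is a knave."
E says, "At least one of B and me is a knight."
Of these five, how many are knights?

4

The unique consistent assignment is A=knight, B=knight, C=knight, D=knave, E=knight.
That has 4 knights.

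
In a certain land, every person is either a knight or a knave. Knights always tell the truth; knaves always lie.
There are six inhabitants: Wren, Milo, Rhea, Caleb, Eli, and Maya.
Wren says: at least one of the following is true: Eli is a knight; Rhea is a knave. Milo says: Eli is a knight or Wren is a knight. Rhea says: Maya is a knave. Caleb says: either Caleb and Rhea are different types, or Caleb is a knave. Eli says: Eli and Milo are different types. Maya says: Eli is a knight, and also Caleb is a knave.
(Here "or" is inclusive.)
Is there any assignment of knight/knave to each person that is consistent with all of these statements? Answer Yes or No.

No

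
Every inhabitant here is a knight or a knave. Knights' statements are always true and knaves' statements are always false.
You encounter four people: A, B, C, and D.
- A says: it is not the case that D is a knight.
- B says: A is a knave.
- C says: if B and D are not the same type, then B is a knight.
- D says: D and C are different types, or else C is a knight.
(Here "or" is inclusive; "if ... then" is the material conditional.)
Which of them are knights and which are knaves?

A is a knave, B is a knight, C is a knight, and D is a knight.

As a knave, A's statement "it is not the case that D is a knight" should be false; it is.
B is a knight, and the claim "A is a knave" is indeed true.
C (knight): "if B and D are not the same type, then B is a knight" — true. ✓
Since D is a knight, "D and C are different types, or else C is a knight" needs to be true, which holds.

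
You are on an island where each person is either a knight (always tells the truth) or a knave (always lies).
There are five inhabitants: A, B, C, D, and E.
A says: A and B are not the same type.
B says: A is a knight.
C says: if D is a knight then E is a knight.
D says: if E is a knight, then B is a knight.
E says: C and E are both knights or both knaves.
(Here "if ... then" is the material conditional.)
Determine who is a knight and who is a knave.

Since A is a knave, "A and B are not the same type" needs to be False, which holds.
B (knave): "A is a knight" — False. ✓
As a knight, C's statement "if D is a knight then E is a knight" should be True; it is.
D is a knave, and the claim "if E is a knight, then B is a knight" is indeed False.
E is a knight; "C and E are both knights or both knaves" is True, as required.

A is a knave, B is a knave, C is a knight, D is a knave, and E is a knight.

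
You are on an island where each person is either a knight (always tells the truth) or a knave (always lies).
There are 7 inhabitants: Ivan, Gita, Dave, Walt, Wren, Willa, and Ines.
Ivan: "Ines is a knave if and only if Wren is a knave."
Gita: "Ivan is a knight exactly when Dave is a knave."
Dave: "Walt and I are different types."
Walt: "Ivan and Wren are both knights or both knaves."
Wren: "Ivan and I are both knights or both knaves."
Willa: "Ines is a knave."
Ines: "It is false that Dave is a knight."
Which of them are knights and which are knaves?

Ivan is a knight, Gita is a knave, Dave is a knight, Walt is a knave, Wren is a knave, Willa is a knight, and Ines is a knave.

As a knight, Ivan's statement "Ines is a knave if and only if Wren is a knave" should be True; it is.
Gita (knave): "Ivan is a knight exactly when Dave is a knave" — False. ✓
Dave is a knight, so "Walt and I are different types" must be True — and it is.
Walt is a knave, so "Ivan and Wren are both knights or both knaves" must be False — and it is.
Since Wren is a knave, "Ivan and I are both knights or both knaves" needs to be False, which holds.
Since Willa is a knight, "Ines is a knave" needs to be True, which holds.
As a knave, Ines's statement "it is false that Dave is a knight" should be False; it is.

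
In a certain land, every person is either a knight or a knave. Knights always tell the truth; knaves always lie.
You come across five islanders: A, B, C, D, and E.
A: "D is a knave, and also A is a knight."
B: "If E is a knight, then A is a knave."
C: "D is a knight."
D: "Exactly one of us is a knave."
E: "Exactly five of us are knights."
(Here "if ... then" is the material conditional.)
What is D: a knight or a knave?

D is a knave.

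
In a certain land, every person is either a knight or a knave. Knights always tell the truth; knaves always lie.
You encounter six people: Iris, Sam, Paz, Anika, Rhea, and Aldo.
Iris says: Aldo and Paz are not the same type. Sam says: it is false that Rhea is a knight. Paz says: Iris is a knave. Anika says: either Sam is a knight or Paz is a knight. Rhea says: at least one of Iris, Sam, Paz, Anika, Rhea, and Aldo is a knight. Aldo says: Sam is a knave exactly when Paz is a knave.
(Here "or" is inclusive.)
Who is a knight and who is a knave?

Iris is a knight, Sam is a knave, Paz is a knave, Anika is a knave, Rhea is a knight, and Aldo is a knight.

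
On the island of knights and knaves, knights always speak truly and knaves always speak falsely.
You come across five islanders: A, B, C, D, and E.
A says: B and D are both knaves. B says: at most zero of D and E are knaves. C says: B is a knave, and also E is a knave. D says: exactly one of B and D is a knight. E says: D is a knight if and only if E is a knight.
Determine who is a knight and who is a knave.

A is a knave, B is a knave, C is a knight, D is a knight, and E is a knave.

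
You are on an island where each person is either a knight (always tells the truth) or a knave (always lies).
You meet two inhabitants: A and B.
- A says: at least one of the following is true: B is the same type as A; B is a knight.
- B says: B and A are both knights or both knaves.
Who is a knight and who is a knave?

Suppose A is a knave. Then A's statement "at least one of the following is true: B is the same type as A; B is a knight" would have to be false. Checking the 2 ways to assign the others, none is consistent with every speaker.
(For instance, with B=knight, A's claim "at least one of the following is true: B is the same type as A; B is a knight" comes out true where it would need to be false.)
So A must be a knight, making "at least one of the following is true: B is the same type as A; B is a knight" true. Taking A=knight, B=knight, each remaining statement checks out:
  B (knight): "B and A are both knights or both knaves" — true. ✓
This is the unique consistent assignment.

A is a knight and B is a knight.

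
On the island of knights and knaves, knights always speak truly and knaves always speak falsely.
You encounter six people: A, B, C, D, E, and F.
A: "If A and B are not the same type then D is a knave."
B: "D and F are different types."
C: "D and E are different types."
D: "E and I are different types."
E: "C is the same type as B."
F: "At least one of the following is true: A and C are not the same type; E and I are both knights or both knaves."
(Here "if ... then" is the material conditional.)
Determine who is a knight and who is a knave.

A is a knight, B is a knight, C is a knave, D is a knave, E is a knave, and F is a knight.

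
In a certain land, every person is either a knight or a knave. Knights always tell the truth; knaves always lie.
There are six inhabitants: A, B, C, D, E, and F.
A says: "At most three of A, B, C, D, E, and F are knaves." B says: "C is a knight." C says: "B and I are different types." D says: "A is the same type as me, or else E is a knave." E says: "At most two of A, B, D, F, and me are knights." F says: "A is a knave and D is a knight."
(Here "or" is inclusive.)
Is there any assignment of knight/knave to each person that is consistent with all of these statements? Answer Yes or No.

No

Checking all 64 assignments, each has at least one speaker whose statement's truth value contradicts their type.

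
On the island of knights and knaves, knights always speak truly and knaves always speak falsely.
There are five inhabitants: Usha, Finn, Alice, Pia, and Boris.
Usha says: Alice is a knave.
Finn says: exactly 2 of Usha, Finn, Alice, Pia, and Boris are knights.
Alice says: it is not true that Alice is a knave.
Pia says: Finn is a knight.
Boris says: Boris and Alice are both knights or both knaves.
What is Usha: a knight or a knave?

Consistent assignments: {Usha=knave, Finn=knave, Alice=knight, Pia=knave, Boris=knave}
In every consistent assignment, Usha is a knave.

Usha is a knave.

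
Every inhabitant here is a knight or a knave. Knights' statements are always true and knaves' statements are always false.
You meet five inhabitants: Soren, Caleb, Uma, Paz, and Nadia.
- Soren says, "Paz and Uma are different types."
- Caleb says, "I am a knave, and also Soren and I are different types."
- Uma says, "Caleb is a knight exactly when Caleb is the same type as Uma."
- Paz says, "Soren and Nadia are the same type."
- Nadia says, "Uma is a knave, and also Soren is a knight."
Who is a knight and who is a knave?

Knights: Uma and Paz. Knaves: Soren, Caleb, and Nadia.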